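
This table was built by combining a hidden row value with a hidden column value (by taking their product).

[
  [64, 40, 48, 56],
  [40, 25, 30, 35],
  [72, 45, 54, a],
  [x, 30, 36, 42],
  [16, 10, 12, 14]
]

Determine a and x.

a = 63, x = 48

Each row is a constant multiple of every other row — this is a multiplication table with the headers hidden.
Row 3 is 54/48 = 9/8 times row 1, so its entry in column 4 is 56 × 9/8 = 63.
Row 4 is 36/48 = 3/4 times row 1, so its entry in column 1 is 64 × 3/4 = 48.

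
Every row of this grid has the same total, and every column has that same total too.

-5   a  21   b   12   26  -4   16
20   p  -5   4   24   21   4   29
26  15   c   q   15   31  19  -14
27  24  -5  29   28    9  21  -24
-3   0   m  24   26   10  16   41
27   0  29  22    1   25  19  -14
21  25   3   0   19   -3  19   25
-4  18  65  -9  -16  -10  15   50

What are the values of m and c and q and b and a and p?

Rows 4 and 6 both sum to 109, so that's the common total.
The known cells in row 2 total 97, leaving 109 − 97 = 12 for the blank.
The known cells in column 2 total 94, leaving 109 − 94 = 15 for the blank.
The known cells in row 1 total 81, leaving 109 − 81 = 28 for the blank.
The known cells in row 5 total 114, leaving 109 − 114 = -5 for the blank.
The known cells in column 4 total 98, leaving 109 − 98 = 11 for the blank.
The known cells in row 3 total 103, leaving 109 − 103 = 6 for the blank.

m = -5, c = 6, q = 11, b = 28, a = 15, p = 12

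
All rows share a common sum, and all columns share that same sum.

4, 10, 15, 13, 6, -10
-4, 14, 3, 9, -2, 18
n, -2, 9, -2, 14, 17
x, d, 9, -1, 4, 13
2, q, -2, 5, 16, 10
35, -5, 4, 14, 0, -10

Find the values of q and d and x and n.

q = 7, d = 14, x = -1, n = 2

Rows 1 and 2 both sum to 38, so that's the common total.
Row 5 has 2 − 2 + 5 + 16 + 10 = 31; the blank must be 38 − 31 = 7.
Column 2 has 10 + 14 − 2 + 7 − 5 = 24; the blank must be 38 − 24 = 14.
Row 3 has -2 + 9 − 2 + 14 + 17 = 36; the blank must be 38 − 36 = 2.
Row 4 has 14 + 9 − 1 + 4 + 13 = 39; the blank must be 38 − 39 = -1.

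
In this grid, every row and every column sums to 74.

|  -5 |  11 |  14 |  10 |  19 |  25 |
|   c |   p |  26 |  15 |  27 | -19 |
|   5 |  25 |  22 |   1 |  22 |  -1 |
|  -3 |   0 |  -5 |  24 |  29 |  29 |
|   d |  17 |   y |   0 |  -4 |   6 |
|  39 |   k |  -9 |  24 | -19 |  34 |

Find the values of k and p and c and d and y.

The known cells in row 6 total 69, leaving 74 − 69 = 5 for the blank.
The known cells in column 2 total 58, leaving 74 − 58 = 16 for the blank.
The known cells in column 3 total 48, leaving 74 − 48 = 26 for the blank.
The known cells in row 5 total 45, leaving 74 − 45 = 29 for the blank.
The known cells in row 2 total 65, leaving 74 − 65 = 9 for the blank.

k = 5, p = 16, c = 9, d = 29, y = 26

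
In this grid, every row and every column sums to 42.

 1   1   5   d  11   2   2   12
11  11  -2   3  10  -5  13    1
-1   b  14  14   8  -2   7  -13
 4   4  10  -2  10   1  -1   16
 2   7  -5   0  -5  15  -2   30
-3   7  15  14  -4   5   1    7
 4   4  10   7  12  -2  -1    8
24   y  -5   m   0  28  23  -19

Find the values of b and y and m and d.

b = 15, y = -7, m = -2, d = 8

Row 1: 1 + 1 + 5 + 11 + 2 + 2 + 12 = 34, so its missing entry is 42 − 34 = 8.
Row 3: -1 + 14 + 14 + 8 − 2 + 7 − 13 = 27, so its missing entry is 42 − 27 = 15.
Column 2: 1 + 11 + 15 + 4 + 7 + 7 + 4 = 49, so its missing entry is 42 − 49 = -7.
Row 8: 24 − 7 − 5 + 0 + 28 + 23 − 19 = 44, so its missing entry is 42 − 44 = -2.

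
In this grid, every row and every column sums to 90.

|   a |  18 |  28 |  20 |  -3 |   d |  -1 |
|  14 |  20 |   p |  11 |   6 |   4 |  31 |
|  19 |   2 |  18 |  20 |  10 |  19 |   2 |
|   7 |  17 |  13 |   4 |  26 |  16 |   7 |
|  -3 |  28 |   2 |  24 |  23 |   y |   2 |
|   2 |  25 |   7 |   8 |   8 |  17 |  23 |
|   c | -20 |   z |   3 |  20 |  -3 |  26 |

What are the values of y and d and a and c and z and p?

The known cells in row 2 total 86, leaving 90 − 86 = 4 for the blank.
The known cells in column 3 total 72, leaving 90 − 72 = 18 for the blank.
The known cells in row 5 total 76, leaving 90 − 76 = 14 for the blank.
The known cells in column 6 total 67, leaving 90 − 67 = 23 for the blank.
The known cells in row 1 total 85, leaving 90 − 85 = 5 for the blank.
The known cells in row 7 total 44, leaving 90 − 44 = 46 for the blank.

y = 14, d = 23, a = 5, c = 46, z = 18, p = 4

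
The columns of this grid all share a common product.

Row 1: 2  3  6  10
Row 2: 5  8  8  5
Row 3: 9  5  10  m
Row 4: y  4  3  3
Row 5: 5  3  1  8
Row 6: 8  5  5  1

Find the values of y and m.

y = 2, m = 6

Columns 2 and 3 each multiply to 7200, so every column has product 7200.
Column 1: 2×5×9×5×8 = 3600, so the missing entry is 7200 ÷ 3600 = 2.
Column 4: 10×5×3×8×1 = 1200, so the missing entry is 7200 ÷ 1200 = 6.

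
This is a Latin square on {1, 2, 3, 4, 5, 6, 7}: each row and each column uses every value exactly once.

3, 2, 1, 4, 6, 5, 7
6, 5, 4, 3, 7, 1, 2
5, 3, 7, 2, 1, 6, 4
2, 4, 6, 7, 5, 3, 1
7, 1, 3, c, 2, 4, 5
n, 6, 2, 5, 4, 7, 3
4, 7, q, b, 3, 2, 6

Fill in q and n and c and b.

At (row 7, col 3): column 3 already has {1, 2, 3, 4, 6, 7}, so the value is 5.
Cell (7,4): row 7 already has {2, 3, 4, 5, 6, 7} → 1.
For row 6, column 1: row 6 already has {2, 3, 4, 5, 6, 7}; that leaves 1.
For row 5, column 4: row 5 already has {1, 2, 3, 4, 5, 7}; that leaves 6.

q = 5, n = 1, c = 6, b = 1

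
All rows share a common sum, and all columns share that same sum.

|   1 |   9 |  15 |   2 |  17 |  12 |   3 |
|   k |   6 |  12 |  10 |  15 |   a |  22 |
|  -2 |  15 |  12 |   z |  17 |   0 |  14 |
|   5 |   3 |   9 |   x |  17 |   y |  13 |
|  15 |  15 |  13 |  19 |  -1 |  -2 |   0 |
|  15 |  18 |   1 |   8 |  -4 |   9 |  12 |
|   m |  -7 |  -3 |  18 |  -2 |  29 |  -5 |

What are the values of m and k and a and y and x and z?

Rows 1 and 5 both sum to 59, so that's the common total.
Row 3 has -2 + 15 + 12 + 17 + 0 + 14 = 56; the blank must be 59 − 56 = 3.
Column 4 has 2 + 10 + 3 + 19 + 8 + 18 = 60; the blank must be 59 − 60 = -1.
Row 7 has -7 − 3 + 18 − 2 + 29 − 5 = 30; the blank must be 59 − 30 = 29.
Column 1 has 1 − 2 + 5 + 15 + 15 + 29 = 63; the blank must be 59 − 63 = -4.
Row 2 has -4 + 6 + 12 + 10 + 15 + 22 = 61; the blank must be 59 − 61 = -2.
Row 4 has 5 + 3 + 9 − 1 + 17 + 13 = 46; the blank must be 59 − 46 = 13.

m = 29, k = -4, a = -2, y = 13, x = -1, z = 3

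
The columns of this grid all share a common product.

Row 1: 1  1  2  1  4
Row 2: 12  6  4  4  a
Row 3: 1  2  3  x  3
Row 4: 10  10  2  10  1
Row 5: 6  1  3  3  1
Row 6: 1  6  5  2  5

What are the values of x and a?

Columns 2 and 3 each multiply to 720, so every column has product 720.
Column 4: 1×4×10×3×2 = 240, so the missing entry is 720 ÷ 240 = 3.
Column 5: 4×3×1×1×5 = 60, so the missing entry is 720 ÷ 60 = 12.

x = 3, a = 12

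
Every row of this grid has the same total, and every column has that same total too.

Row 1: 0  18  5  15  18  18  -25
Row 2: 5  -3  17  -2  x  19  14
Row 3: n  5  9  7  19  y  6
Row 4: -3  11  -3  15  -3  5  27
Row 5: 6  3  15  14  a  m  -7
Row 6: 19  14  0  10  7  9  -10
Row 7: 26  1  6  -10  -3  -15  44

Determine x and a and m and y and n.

x = -1, a = 12, m = 6, y = 7, n = -4

Rows 1 and 4 both sum to 49, so that's the common total.
Column 1 has 0 + 5 − 3 + 6 + 19 + 26 = 53; the blank must be 49 − 53 = -4.
Row 2 has 5 − 3 + 17 − 2 + 19 + 14 = 50; the blank must be 49 − 50 = -1.
Column 5 has 18 − 1 + 19 − 3 + 7 − 3 = 37; the blank must be 49 − 37 = 12.
Row 5 has 6 + 3 + 15 + 14 + 12 − 7 = 43; the blank must be 49 − 43 = 6.
Row 3 has -4 + 5 + 9 + 7 + 19 + 6 = 42; the blank must be 49 − 42 = 7.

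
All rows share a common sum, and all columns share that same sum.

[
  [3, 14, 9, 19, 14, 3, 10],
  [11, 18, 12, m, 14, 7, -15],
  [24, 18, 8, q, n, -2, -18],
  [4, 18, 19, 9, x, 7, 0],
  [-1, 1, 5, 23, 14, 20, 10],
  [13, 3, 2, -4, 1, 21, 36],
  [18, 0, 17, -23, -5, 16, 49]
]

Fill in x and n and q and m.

Rows 1 and 5 both sum to 72, so that's the common total.
The known cells in row 2 total 47, leaving 72 − 47 = 25 for the blank.
The known cells in column 4 total 49, leaving 72 − 49 = 23 for the blank.
The known cells in row 3 total 53, leaving 72 − 53 = 19 for the blank.
The known cells in row 4 total 57, leaving 72 − 57 = 15 for the blank.

x = 15, n = 19, q = 23, m = 25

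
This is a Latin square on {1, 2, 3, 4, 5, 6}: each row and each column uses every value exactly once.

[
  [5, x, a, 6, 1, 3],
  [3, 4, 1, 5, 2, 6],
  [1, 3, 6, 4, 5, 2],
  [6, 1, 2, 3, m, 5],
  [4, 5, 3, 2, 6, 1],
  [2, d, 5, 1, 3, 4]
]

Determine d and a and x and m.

Cell (1,3): column 3 already has {1, 2, 3, 5, 6} → 4.
At (row 1, col 2): row 1 already has {1, 3, 4, 5, 6}, so the value is 2.
Cell (6,2): row 6 already has {1, 2, 3, 4, 5} → 6.
Cell (4,5): row 4 already has {1, 2, 3, 5, 6} → 4.

d = 6, a = 4, x = 2, m = 4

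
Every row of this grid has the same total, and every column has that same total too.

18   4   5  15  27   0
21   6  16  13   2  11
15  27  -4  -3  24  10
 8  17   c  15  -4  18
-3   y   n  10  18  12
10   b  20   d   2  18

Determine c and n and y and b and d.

Rows 1 and 2 both sum to 69, so that's the common total.
Column 4 has 15 + 13 − 3 + 15 + 10 = 50; the blank must be 69 − 50 = 19.
Row 6 has 10 + 20 + 19 + 2 + 18 = 69; the blank must be 69 − 69 = 0.
Row 4 has 8 + 17 + 15 − 4 + 18 = 54; the blank must be 69 − 54 = 15.
Column 3 has 5 + 16 − 4 + 15 + 20 = 52; the blank must be 69 − 52 = 17.
Row 5 has -3 + 17 + 10 + 18 + 12 = 54; the blank must be 69 − 54 = 15.

c = 15, n = 17, y = 15, b = 0, d = 19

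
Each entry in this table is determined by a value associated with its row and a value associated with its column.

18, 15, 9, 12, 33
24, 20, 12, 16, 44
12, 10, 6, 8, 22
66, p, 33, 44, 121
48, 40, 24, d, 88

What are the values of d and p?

d = 32, p = 55

Each row is a constant multiple of every other row — this is a multiplication table with the headers hidden.
Row 5 is 24/9 = 8/3 times row 1, so its entry in column 4 is 12 × 8/3 = 32.
Row 4 is 33/9 = 11/3 times row 1, so its entry in column 2 is 15 × 11/3 = 55.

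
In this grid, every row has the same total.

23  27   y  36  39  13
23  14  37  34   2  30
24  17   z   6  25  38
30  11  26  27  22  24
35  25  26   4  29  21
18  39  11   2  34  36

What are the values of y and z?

y = 2, z = 30

Row 5 sums to 140 and so does row 6; that's the common total.
In row 1 the known cells total 138, leaving 140 − 138 = 2.
In row 3 the known cells total 110, leaving 140 − 110 = 30.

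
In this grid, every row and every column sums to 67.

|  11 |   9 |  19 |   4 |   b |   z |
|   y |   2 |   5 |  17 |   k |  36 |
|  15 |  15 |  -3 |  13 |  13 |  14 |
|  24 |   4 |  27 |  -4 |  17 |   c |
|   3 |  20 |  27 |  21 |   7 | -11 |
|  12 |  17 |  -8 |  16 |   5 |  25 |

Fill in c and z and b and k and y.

c = -1, z = 4, b = 20, k = 5, y = 2

Column 1: 11 + 15 + 24 + 3 + 12 = 65, so its missing entry is 67 − 65 = 2.
Row 2: 2 + 2 + 5 + 17 + 36 = 62, so its missing entry is 67 − 62 = 5.
Column 5: 5 + 13 + 17 + 7 + 5 = 47, so its missing entry is 67 − 47 = 20.
Row 1: 11 + 9 + 19 + 4 + 20 = 63, so its missing entry is 67 − 63 = 4.
Row 4: 24 + 4 + 27 − 4 + 17 = 68, so its missing entry is 67 − 68 = -1.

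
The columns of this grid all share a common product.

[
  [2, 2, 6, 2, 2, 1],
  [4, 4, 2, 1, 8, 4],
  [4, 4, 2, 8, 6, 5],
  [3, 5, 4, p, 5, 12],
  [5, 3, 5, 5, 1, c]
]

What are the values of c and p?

c = 2, p = 6

Columns 1 and 3 each multiply to 480, so every column has product 480.
Column 6: 1×4×5×12 = 240, so the missing entry is 480 ÷ 240 = 2.
Column 4: 2×1×8×5 = 80, so the missing entry is 480 ÷ 80 = 6.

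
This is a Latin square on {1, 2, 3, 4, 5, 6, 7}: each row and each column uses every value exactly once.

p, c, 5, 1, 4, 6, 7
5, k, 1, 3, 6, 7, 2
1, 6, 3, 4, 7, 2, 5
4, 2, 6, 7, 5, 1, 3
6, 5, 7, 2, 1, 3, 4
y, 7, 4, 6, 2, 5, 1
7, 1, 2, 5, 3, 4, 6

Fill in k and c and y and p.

k = 4, c = 3, y = 3, p = 2

Cell (2,2): row 2 already has {1, 2, 3, 5, 6, 7} → 4.
Cell (1,2): column 2 already has {1, 2, 4, 5, 6, 7} → 3.
At (row 6, col 1): row 6 already has {1, 2, 4, 5, 6, 7}, so the value is 3.
For row 1, column 1: row 1 already has {1, 3, 4, 5, 6, 7}; that leaves 2.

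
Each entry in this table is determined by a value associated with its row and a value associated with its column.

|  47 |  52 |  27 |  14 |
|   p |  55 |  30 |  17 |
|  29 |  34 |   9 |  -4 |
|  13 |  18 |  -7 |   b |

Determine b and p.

The difference between any two rows is the same in every column — this is an addition table with the headers hidden.
Row 4 minus row 1 is 18 − 52 = -34, so its entry in column 4 is 14 + (-34) = -20.
Row 2 minus row 1 is 55 − 52 = 3, so its entry in column 1 is 47 + 3 = 50.

b = -20, p = 50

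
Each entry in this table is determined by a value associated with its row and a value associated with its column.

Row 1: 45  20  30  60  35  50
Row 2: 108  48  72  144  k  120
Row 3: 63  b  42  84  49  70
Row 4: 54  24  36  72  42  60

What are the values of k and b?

Each row is a constant multiple of every other row — this is a multiplication table with the headers hidden.
Row 2 is 144/60 = 12/5 times row 1, so its entry in column 5 is 35 × 12/5 = 84.
Row 3 is 84/60 = 7/5 times row 1, so its entry in column 2 is 20 × 7/5 = 28.

k = 84, b = 28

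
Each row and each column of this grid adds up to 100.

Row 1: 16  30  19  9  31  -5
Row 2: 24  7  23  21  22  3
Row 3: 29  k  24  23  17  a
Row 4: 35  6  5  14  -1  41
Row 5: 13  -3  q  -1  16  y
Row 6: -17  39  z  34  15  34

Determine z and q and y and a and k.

Column 2: 30 + 7 + 6 − 3 + 39 = 79, so its missing entry is 100 − 79 = 21.
Row 3: 29 + 21 + 24 + 23 + 17 = 114, so its missing entry is 100 − 114 = -14.
Column 6: -5 + 3 − 14 + 41 + 34 = 59, so its missing entry is 100 − 59 = 41.
Row 5: 13 − 3 − 1 + 16 + 41 = 66, so its missing entry is 100 − 66 = 34.
Row 6: -17 + 39 + 34 + 15 + 34 = 105, so its missing entry is 100 − 105 = -5.

z = -5, q = 34, y = 41, a = -14, k = 21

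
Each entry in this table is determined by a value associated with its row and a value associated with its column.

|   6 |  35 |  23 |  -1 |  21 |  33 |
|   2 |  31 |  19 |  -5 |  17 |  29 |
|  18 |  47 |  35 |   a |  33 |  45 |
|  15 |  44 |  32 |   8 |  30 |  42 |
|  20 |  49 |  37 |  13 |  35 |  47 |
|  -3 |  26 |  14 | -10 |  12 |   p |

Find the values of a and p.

The difference between any two rows is the same in every column — this is an addition table with the headers hidden.
Row 3 minus row 1 is 33 − 21 = 12, so its entry in column 4 is -1 + 12 = 11.
Row 6 minus row 1 is 12 − 21 = -9, so its entry in column 6 is 33 + (-9) = 24.

a = 11, p = 24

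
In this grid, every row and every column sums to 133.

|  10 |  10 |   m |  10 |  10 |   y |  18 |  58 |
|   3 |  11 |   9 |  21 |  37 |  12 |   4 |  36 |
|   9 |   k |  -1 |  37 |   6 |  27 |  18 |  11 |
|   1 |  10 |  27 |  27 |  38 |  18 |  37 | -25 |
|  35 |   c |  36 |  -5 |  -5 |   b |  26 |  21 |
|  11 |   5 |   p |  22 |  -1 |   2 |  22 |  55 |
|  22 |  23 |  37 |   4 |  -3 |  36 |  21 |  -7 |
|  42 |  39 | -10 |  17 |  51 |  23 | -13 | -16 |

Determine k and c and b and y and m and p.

The known cells in row 3 total 107, leaving 133 − 107 = 26 for the blank.
The known cells in column 2 total 124, leaving 133 − 124 = 9 for the blank.
The known cells in row 5 total 117, leaving 133 − 117 = 16 for the blank.
The known cells in column 6 total 134, leaving 133 − 134 = -1 for the blank.
The known cells in row 1 total 115, leaving 133 − 115 = 18 for the blank.
The known cells in row 6 total 116, leaving 133 − 116 = 17 for the blank.

k = 26, c = 9, b = 16, y = -1, m = 18, p = 17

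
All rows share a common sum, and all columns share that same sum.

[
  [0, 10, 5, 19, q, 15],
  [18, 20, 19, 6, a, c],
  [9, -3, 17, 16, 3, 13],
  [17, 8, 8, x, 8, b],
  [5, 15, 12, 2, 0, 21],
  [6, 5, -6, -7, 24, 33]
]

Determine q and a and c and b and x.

q = 6, a = 14, c = -22, b = -5, x = 19

Rows 3 and 5 both sum to 55, so that's the common total.
Row 1: 0 + 10 + 5 + 19 + 15 = 49, so its missing entry is 55 − 49 = 6.
Column 5: 6 + 3 + 8 + 0 + 24 = 41, so its missing entry is 55 − 41 = 14.
Row 2: 18 + 20 + 19 + 6 + 14 = 77, so its missing entry is 55 − 77 = -22.
Column 4: 19 + 6 + 16 + 2 − 7 = 36, so its missing entry is 55 − 36 = 19.
Row 4: 17 + 8 + 8 + 19 + 8 = 60, so its missing entry is 55 − 60 = -5.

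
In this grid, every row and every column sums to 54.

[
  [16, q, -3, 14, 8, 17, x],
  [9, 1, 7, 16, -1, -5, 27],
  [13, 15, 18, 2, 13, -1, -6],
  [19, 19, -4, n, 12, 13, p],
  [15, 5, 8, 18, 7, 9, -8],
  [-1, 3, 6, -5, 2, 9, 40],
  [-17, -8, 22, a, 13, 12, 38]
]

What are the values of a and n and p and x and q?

a = -6, n = 15, p = -20, x = -17, q = 19

Column 2 has 1 + 15 + 19 + 5 + 3 − 8 = 35; the blank must be 54 − 35 = 19.
Row 1 has 16 + 19 − 3 + 14 + 8 + 17 = 71; the blank must be 54 − 71 = -17.
Column 7 has -17 + 27 − 6 − 8 + 40 + 38 = 74; the blank must be 54 − 74 = -20.
Row 4 has 19 + 19 − 4 + 12 + 13 − 20 = 39; the blank must be 54 − 39 = 15.
Row 7 has -17 − 8 + 22 + 13 + 12 + 38 = 60; the blank must be 54 − 60 = -6.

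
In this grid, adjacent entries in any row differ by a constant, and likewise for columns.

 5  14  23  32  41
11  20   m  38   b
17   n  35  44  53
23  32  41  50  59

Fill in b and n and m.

b = 47, n = 26, m = 29

Along each row the entries change by 9 per step; down each column they change by 6.
Row 2: from 11 at column 1, stepping by 9 to column 5 gives 47.
Row 3: from 17 at column 1, stepping by 9 to column 2 gives 26.
Row 2: from 11 at column 1, stepping by 9 to column 3 gives 29.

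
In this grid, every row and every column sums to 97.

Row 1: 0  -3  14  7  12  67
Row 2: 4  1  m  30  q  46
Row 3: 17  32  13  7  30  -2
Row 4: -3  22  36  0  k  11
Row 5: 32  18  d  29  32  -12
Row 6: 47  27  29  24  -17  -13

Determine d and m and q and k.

The known cells in row 4 total 66, leaving 97 − 66 = 31 for the blank.
The known cells in column 5 total 88, leaving 97 − 88 = 9 for the blank.
The known cells in row 2 total 90, leaving 97 − 90 = 7 for the blank.
The known cells in row 5 total 99, leaving 97 − 99 = -2 for the blank.

d = -2, m = 7, q = 9, k = 31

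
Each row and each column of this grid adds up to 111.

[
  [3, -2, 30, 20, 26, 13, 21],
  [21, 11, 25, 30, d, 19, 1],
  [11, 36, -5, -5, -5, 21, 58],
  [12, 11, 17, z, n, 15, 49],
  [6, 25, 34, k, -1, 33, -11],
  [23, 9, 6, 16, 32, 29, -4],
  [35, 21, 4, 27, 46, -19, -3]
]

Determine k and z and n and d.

Row 2: 21 + 11 + 25 + 30 + 19 + 1 = 107, so its missing entry is 111 − 107 = 4.
Column 5: 26 + 4 − 5 − 1 + 32 + 46 = 102, so its missing entry is 111 − 102 = 9.
Row 4: 12 + 11 + 17 + 9 + 15 + 49 = 113, so its missing entry is 111 − 113 = -2.
Row 5: 6 + 25 + 34 − 1 + 33 − 11 = 86, so its missing entry is 111 − 86 = 25.

k = 25, z = -2, n = 9, d = 4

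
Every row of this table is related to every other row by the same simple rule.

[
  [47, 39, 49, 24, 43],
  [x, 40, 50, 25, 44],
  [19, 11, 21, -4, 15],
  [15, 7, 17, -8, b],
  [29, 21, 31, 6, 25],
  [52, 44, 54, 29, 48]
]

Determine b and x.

The difference between any two rows is the same in every column — this is an addition table with the headers hidden.
Row 4 minus row 1 is -8 − 24 = -32, so its entry in column 5 is 43 + (-32) = 11.
Row 2 minus row 1 is 25 − 24 = 1, so its entry in column 1 is 47 + 1 = 48.

b = 11, x = 48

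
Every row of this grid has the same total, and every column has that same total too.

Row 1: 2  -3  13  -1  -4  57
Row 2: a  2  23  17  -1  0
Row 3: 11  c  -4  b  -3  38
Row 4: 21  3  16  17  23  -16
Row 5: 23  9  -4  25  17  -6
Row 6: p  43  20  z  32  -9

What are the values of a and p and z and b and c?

a = 23, p = -16, z = -6, b = 12, c = 10

Rows 1 and 4 both sum to 64, so that's the common total.
Column 2 has -3 + 2 + 3 + 9 + 43 = 54; the blank must be 64 − 54 = 10.
Row 3 has 11 + 10 − 4 − 3 + 38 = 52; the blank must be 64 − 52 = 12.
Column 4 has -1 + 17 + 12 + 17 + 25 = 70; the blank must be 64 − 70 = -6.
Row 6 has 43 + 20 − 6 + 32 − 9 = 80; the blank must be 64 − 80 = -16.
Row 2 has 2 + 23 + 17 − 1 + 0 = 41; the blank must be 64 − 41 = 23.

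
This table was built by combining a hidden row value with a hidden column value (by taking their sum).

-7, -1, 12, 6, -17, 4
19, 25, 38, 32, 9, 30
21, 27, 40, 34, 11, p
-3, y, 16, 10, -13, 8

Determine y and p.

The difference between any two rows is the same in every column — this is an addition table with the headers hidden.
Row 4 minus row 1 is 10 − 6 = 4, so its entry in column 2 is -1 + 4 = 3.
Row 3 minus row 1 is 34 − 6 = 28, so its entry in column 6 is 4 + 28 = 32.

y = 3, p = 32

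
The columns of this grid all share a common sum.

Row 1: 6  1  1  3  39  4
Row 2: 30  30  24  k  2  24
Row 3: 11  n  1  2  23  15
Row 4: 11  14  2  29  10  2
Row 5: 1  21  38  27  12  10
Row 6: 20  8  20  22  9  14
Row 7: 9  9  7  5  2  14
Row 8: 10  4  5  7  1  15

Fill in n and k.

n = 11, k = 3

Columns 3 and 6 both add up to 98, so every column sums to 98.
Column 2: 1 + 30 + 14 + 21 + 8 + 9 + 4 = 87, so the missing entry is 98 − 87 = 11.
Column 4: 3 + 2 + 29 + 27 + 22 + 5 + 7 = 95, so the missing entry is 98 − 95 = 3.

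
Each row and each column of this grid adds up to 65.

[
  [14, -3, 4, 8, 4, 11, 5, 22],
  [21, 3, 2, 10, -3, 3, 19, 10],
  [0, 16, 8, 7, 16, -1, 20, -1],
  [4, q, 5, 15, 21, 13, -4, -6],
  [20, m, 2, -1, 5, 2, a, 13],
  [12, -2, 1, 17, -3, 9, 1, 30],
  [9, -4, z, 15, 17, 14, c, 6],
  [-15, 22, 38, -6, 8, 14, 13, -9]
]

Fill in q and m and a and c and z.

Column 3: 4 + 2 + 8 + 5 + 2 + 1 + 38 = 60, so its missing entry is 65 − 60 = 5.
Row 4: 4 + 5 + 15 + 21 + 13 − 4 − 6 = 48, so its missing entry is 65 − 48 = 17.
Row 7: 9 − 4 + 5 + 15 + 17 + 14 + 6 = 62, so its missing entry is 65 − 62 = 3.
Column 7: 5 + 19 + 20 − 4 + 1 + 3 + 13 = 57, so its missing entry is 65 − 57 = 8.
Row 5: 20 + 2 − 1 + 5 + 2 + 8 + 13 = 49, so its missing entry is 65 − 49 = 16.

q = 17, m = 16, a = 8, c = 3, z = 5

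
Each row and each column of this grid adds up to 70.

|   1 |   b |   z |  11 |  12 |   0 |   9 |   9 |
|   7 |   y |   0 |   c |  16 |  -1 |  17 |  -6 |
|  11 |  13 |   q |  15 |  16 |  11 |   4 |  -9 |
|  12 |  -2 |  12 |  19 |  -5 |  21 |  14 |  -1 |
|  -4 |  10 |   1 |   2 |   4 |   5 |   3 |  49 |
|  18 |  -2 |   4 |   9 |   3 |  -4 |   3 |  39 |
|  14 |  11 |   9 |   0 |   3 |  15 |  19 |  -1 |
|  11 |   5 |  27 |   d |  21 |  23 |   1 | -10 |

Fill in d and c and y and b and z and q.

The known cells in row 8 total 78, leaving 70 − 78 = -8 for the blank.
The known cells in row 3 total 61, leaving 70 − 61 = 9 for the blank.
The known cells in column 3 total 62, leaving 70 − 62 = 8 for the blank.
The known cells in row 1 total 50, leaving 70 − 50 = 20 for the blank.
The known cells in column 2 total 55, leaving 70 − 55 = 15 for the blank.
The known cells in row 2 total 48, leaving 70 − 48 = 22 for the blank.

d = -8, c = 22, y = 15, b = 20, z = 8, q = 9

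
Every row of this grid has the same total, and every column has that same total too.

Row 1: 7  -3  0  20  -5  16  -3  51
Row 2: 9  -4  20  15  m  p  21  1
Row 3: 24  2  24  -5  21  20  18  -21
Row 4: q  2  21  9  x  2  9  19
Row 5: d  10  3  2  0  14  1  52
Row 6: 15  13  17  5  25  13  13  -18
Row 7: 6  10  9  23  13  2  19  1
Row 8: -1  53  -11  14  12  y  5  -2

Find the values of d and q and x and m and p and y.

Rows 1 and 3 both sum to 83, so that's the common total.
The known cells in row 5 total 82, leaving 83 − 82 = 1 for the blank.
The known cells in column 1 total 61, leaving 83 − 61 = 22 for the blank.
The known cells in row 4 total 84, leaving 83 − 84 = -1 for the blank.
The known cells in column 5 total 65, leaving 83 − 65 = 18 for the blank.
The known cells in row 2 total 80, leaving 83 − 80 = 3 for the blank.
The known cells in row 8 total 70, leaving 83 − 70 = 13 for the blank.

d = 1, q = 22, x = -1, m = 18, p = 3, y = 13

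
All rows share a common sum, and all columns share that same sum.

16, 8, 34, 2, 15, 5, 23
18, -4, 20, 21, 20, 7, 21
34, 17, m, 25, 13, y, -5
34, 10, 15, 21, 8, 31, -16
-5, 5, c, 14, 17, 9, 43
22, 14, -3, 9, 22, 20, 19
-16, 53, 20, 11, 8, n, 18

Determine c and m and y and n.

c = 20, m = -3, y = 22, n = 9

Rows 1 and 2 both sum to 103, so that's the common total.
Row 7 has -16 + 53 + 20 + 11 + 8 + 18 = 94; the blank must be 103 − 94 = 9.
Column 6 has 5 + 7 + 31 + 9 + 20 + 9 = 81; the blank must be 103 − 81 = 22.
Row 5 has -5 + 5 + 14 + 17 + 9 + 43 = 83; the blank must be 103 − 83 = 20.
Row 3 has 34 + 17 + 25 + 13 + 22 − 5 = 106; the blank must be 103 − 106 = -3.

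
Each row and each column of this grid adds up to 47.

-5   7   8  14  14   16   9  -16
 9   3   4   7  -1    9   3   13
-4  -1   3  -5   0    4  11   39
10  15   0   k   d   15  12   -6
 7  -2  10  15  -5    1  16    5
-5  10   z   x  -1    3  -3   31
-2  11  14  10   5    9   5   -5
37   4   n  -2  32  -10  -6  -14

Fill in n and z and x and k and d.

n = 6, z = 2, x = 10, k = -2, d = 3

Column 5: 14 − 1 + 0 − 5 − 1 + 5 + 32 = 44, so its missing entry is 47 − 44 = 3.
Row 4: 10 + 15 + 0 + 3 + 15 + 12 − 6 = 49, so its missing entry is 47 − 49 = -2.
Row 8: 37 + 4 − 2 + 32 − 10 − 6 − 14 = 41, so its missing entry is 47 − 41 = 6.
Column 4: 14 + 7 − 5 − 2 + 15 + 10 − 2 = 37, so its missing entry is 47 − 37 = 10.
Row 6: -5 + 10 + 10 − 1 + 3 − 3 + 31 = 45, so its missing entry is 47 − 45 = 2.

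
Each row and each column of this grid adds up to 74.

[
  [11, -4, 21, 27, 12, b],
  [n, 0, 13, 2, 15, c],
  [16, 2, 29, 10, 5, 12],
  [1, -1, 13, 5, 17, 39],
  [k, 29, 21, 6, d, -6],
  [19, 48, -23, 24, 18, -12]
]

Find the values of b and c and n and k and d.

b = 7, c = 34, n = 10, k = 17, d = 7

Column 5: 12 + 15 + 5 + 17 + 18 = 67, so its missing entry is 74 − 67 = 7.
Row 5: 29 + 21 + 6 + 7 − 6 = 57, so its missing entry is 74 − 57 = 17.
Row 1: 11 − 4 + 21 + 27 + 12 = 67, so its missing entry is 74 − 67 = 7.
Column 6: 7 + 12 + 39 − 6 − 12 = 40, so its missing entry is 74 − 40 = 34.
Row 2: 0 + 13 + 2 + 15 + 34 = 64, so its missing entry is 74 − 64 = 10.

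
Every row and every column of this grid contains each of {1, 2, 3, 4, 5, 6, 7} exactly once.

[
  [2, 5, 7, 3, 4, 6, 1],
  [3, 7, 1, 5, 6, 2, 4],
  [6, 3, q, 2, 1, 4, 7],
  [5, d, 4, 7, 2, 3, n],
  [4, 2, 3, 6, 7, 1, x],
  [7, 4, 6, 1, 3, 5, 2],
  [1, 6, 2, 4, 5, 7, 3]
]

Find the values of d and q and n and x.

d = 1, q = 5, n = 6, x = 5

For row 4, column 2: column 2 already has {2, 3, 4, 5, 6, 7}; that leaves 1.
For row 5, column 7: row 5 already has {1, 2, 3, 4, 6, 7}; that leaves 5.
Cell (4,7): row 4 already has {1, 2, 3, 4, 5, 7} → 6.
For row 3, column 3: row 3 already has {1, 2, 3, 4, 6, 7}; that leaves 5.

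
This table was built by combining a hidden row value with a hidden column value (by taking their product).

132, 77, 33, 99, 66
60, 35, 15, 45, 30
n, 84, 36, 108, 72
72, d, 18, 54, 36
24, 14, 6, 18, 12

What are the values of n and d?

n = 144, d = 42

Each row is a constant multiple of every other row — this is a multiplication table with the headers hidden.
Row 3 is 36/33 = 12/11 times row 1, so its entry in column 1 is 132 × 12/11 = 144.
Row 4 is 18/33 = 6/11 times row 1, so its entry in column 2 is 77 × 6/11 = 42.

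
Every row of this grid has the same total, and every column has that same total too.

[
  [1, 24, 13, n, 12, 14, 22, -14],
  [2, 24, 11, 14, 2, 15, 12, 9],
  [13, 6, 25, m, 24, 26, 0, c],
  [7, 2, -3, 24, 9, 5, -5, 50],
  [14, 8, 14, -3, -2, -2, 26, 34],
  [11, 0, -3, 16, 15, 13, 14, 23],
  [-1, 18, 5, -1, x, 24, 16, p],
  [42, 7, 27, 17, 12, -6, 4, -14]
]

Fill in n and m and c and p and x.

Rows 2 and 4 both sum to 89, so that's the common total.
Row 1 has 1 + 24 + 13 + 12 + 14 + 22 − 14 = 72; the blank must be 89 − 72 = 17.
Column 5 has 12 + 2 + 24 + 9 − 2 + 15 + 12 = 72; the blank must be 89 − 72 = 17.
Column 4 has 17 + 14 + 24 − 3 + 16 − 1 + 17 = 84; the blank must be 89 − 84 = 5.
Row 3 has 13 + 6 + 25 + 5 + 24 + 26 + 0 = 99; the blank must be 89 − 99 = -10.
Row 7 has -1 + 18 + 5 − 1 + 17 + 24 + 16 = 78; the blank must be 89 − 78 = 11.

n = 17, m = 5, c = -10, p = 11, x = 17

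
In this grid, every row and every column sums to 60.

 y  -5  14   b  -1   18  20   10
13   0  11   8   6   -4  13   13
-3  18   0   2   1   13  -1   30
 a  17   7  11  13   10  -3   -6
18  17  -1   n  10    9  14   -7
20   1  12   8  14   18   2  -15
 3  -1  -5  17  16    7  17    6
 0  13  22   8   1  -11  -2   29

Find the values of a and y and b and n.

a = 11, y = -2, b = 6, n = 0

The known cells in row 5 total 60, leaving 60 − 60 = 0 for the blank.
The known cells in column 4 total 54, leaving 60 − 54 = 6 for the blank.
The known cells in row 1 total 62, leaving 60 − 62 = -2 for the blank.
The known cells in row 4 total 49, leaving 60 − 49 = 11 for the blank.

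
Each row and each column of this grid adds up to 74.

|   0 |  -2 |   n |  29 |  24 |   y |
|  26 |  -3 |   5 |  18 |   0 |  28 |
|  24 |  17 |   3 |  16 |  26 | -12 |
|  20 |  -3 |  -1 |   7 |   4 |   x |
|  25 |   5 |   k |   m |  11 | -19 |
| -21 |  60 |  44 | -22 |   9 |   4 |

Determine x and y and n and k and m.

x = 47, y = 26, n = -3, k = 26, m = 26

Column 4: 29 + 18 + 16 + 7 − 22 = 48, so its missing entry is 74 − 48 = 26.
Row 5: 25 + 5 + 26 + 11 − 19 = 48, so its missing entry is 74 − 48 = 26.
Column 3: 5 + 3 − 1 + 26 + 44 = 77, so its missing entry is 74 − 77 = -3.
Row 1: 0 − 2 − 3 + 29 + 24 = 48, so its missing entry is 74 − 48 = 26.
Row 4: 20 − 3 − 1 + 7 + 4 = 27, so its missing entry is 74 − 27 = 47.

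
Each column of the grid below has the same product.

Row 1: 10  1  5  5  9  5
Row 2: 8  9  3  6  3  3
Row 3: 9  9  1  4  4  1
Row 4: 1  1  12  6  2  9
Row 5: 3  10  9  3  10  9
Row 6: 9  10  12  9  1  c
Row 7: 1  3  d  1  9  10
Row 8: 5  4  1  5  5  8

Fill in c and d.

c = 1, d = 5

Columns 1 and 5 each multiply to 97200, so every column has product 97200.
Column 6: 5×3×1×9×9×10×8 = 97200, so the missing entry is 97200 ÷ 97200 = 1.
Column 3: 5×3×1×12×9×12×1 = 19440, so the missing entry is 97200 ÷ 19440 = 5.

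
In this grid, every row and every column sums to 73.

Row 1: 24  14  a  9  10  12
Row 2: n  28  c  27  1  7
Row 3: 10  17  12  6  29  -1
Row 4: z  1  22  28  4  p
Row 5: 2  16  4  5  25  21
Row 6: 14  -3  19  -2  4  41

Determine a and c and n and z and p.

a = 4, c = 12, n = -2, z = 25, p = -7

Row 1 has 24 + 14 + 9 + 10 + 12 = 69; the blank must be 73 − 69 = 4.
Column 3 has 4 + 12 + 22 + 4 + 19 = 61; the blank must be 73 − 61 = 12.
Row 2 has 28 + 12 + 27 + 1 + 7 = 75; the blank must be 73 − 75 = -2.
Column 1 has 24 − 2 + 10 + 2 + 14 = 48; the blank must be 73 − 48 = 25.
Row 4 has 25 + 1 + 22 + 28 + 4 = 80; the blank must be 73 − 80 = -7.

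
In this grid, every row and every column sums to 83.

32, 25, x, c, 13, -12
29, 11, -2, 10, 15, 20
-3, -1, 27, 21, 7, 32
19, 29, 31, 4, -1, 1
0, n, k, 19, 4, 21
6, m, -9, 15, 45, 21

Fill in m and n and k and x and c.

m = 5, n = 14, k = 25, x = 11, c = 14

Column 4 has 10 + 21 + 4 + 19 + 15 = 69; the blank must be 83 − 69 = 14.
Row 6 has 6 − 9 + 15 + 45 + 21 = 78; the blank must be 83 − 78 = 5.
Row 1 has 32 + 25 + 14 + 13 − 12 = 72; the blank must be 83 − 72 = 11.
Column 3 has 11 − 2 + 27 + 31 − 9 = 58; the blank must be 83 − 58 = 25.
Row 5 has 0 + 25 + 19 + 4 + 21 = 69; the blank must be 83 − 69 = 14.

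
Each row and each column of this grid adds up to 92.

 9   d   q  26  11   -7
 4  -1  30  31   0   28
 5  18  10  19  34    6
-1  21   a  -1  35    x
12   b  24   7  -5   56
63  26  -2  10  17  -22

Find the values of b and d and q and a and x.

b = -2, d = 30, q = 23, a = 7, x = 31

Row 5: 12 + 24 + 7 − 5 + 56 = 94, so its missing entry is 92 − 94 = -2.
Column 2: -1 + 18 + 21 − 2 + 26 = 62, so its missing entry is 92 − 62 = 30.
Row 1: 9 + 30 + 26 + 11 − 7 = 69, so its missing entry is 92 − 69 = 23.
Column 3: 23 + 30 + 10 + 24 − 2 = 85, so its missing entry is 92 − 85 = 7.
Row 4: -1 + 21 + 7 − 1 + 35 = 61, so its missing entry is 92 − 61 = 31.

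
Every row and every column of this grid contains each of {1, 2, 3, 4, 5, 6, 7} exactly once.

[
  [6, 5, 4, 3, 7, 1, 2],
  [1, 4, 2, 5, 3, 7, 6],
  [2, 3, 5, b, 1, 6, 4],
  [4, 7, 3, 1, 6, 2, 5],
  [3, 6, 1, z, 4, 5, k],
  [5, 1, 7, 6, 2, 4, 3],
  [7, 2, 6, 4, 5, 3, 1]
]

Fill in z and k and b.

z = 2, k = 7, b = 7

At (row 3, col 4): row 3 already has {1, 2, 3, 4, 5, 6}, so the value is 7.
At (row 5, col 7): column 7 already has {1, 2, 3, 4, 5, 6}, so the value is 7.
Cell (5,4): row 5 already has {1, 3, 4, 5, 6, 7} → 2.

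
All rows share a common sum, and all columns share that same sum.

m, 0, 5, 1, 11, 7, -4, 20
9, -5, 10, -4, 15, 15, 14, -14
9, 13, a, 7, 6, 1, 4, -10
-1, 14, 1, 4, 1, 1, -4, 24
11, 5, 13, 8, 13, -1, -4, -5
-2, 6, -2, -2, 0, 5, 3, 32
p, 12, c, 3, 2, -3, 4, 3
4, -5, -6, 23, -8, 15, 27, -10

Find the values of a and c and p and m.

a = 10, c = 9, p = 10, m = 0

Rows 2 and 4 both sum to 40, so that's the common total.
Row 1: 0 + 5 + 1 + 11 + 7 − 4 + 20 = 40, so its missing entry is 40 − 40 = 0.
Column 1: 0 + 9 + 9 − 1 + 11 − 2 + 4 = 30, so its missing entry is 40 − 30 = 10.
Row 7: 10 + 12 + 3 + 2 − 3 + 4 + 3 = 31, so its missing entry is 40 − 31 = 9.
Row 3: 9 + 13 + 7 + 6 + 1 + 4 − 10 = 30, so its missing entry is 40 − 30 = 10.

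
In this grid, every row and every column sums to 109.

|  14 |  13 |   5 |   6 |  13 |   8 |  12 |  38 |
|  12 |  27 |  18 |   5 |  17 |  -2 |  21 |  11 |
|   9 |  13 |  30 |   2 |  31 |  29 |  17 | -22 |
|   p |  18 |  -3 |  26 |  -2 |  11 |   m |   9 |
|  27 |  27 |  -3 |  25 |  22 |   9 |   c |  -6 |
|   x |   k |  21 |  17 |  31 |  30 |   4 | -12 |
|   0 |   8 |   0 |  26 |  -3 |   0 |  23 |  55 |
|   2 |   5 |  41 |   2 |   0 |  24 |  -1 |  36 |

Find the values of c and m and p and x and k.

The known cells in row 5 total 101, leaving 109 − 101 = 8 for the blank.
The known cells in column 2 total 111, leaving 109 − 111 = -2 for the blank.
The known cells in row 6 total 89, leaving 109 − 89 = 20 for the blank.
The known cells in column 1 total 84, leaving 109 − 84 = 25 for the blank.
The known cells in row 4 total 84, leaving 109 − 84 = 25 for the blank.

c = 8, m = 25, p = 25, x = 20, k = -2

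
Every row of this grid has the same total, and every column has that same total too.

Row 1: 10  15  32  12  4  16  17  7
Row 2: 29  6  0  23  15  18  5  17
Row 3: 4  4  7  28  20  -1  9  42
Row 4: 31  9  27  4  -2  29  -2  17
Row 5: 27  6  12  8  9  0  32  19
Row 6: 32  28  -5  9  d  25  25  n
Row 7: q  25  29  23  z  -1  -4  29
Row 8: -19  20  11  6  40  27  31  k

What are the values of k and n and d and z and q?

k = -3, n = -15, d = 14, z = 13, q = -1

Rows 1 and 2 both sum to 113, so that's the common total.
Row 8 has -19 + 20 + 11 + 6 + 40 + 27 + 31 = 116; the blank must be 113 − 116 = -3.
Column 8 has 7 + 17 + 42 + 17 + 19 + 29 − 3 = 128; the blank must be 113 − 128 = -15.
Row 6 has 32 + 28 − 5 + 9 + 25 + 25 − 15 = 99; the blank must be 113 − 99 = 14.
Column 5 has 4 + 15 + 20 − 2 + 9 + 14 + 40 = 100; the blank must be 113 − 100 = 13.
Row 7 has 25 + 29 + 23 + 13 − 1 − 4 + 29 = 114; the blank must be 113 − 114 = -1.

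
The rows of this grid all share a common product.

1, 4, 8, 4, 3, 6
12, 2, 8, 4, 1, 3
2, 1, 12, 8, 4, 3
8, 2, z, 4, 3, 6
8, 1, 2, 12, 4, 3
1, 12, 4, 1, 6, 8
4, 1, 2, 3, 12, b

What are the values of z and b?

z = 2, b = 8

Rows 1 and 6 each multiply to 2304, so every row has product 2304.
Row 4: 8×2×4×3×6 = 1152, so the missing entry is 2304 ÷ 1152 = 2.
Row 7: 4×1×2×3×12 = 288, so the missing entry is 2304 ÷ 288 = 8.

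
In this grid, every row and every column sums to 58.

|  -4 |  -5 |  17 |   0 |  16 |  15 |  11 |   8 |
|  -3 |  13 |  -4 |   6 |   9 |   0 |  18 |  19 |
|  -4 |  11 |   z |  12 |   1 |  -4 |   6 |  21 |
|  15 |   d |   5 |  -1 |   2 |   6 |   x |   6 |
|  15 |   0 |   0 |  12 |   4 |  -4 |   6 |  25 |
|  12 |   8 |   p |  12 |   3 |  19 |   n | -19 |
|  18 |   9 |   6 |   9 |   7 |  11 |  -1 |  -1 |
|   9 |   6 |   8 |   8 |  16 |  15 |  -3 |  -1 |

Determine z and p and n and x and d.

Row 3: -4 + 11 + 12 + 1 − 4 + 6 + 21 = 43, so its missing entry is 58 − 43 = 15.
Column 2: -5 + 13 + 11 + 0 + 8 + 9 + 6 = 42, so its missing entry is 58 − 42 = 16.
Row 4: 15 + 16 + 5 − 1 + 2 + 6 + 6 = 49, so its missing entry is 58 − 49 = 9.
Column 7: 11 + 18 + 6 + 9 + 6 − 1 − 3 = 46, so its missing entry is 58 − 46 = 12.
Row 6: 12 + 8 + 12 + 3 + 19 + 12 − 19 = 47, so its missing entry is 58 − 47 = 11.

z = 15, p = 11, n = 12, x = 9, d = 16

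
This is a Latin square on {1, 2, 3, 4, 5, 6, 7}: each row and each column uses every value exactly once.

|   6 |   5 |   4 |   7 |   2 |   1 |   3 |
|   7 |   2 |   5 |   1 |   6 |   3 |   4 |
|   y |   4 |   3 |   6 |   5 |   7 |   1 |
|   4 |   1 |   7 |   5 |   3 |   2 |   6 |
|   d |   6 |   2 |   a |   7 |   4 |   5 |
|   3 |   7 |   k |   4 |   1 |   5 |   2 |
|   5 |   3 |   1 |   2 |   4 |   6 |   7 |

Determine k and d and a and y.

k = 6, d = 1, a = 3, y = 2

For row 6, column 3: row 6 already has {1, 2, 3, 4, 5, 7}; that leaves 6.
At (row 3, col 1): row 3 already has {1, 3, 4, 5, 6, 7}, so the value is 2.
At (row 5, col 1): column 1 already has {2, 3, 4, 5, 6, 7}, so the value is 1.
At (row 5, col 4): row 5 already has {1, 2, 4, 5, 6, 7}, so the value is 3.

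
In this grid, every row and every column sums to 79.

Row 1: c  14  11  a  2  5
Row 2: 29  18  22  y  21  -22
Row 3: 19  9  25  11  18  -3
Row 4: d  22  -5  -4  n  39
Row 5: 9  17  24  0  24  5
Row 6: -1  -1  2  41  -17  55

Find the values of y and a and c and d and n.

Column 5 has 2 + 21 + 18 + 24 − 17 = 48; the blank must be 79 − 48 = 31.
Row 4 has 22 − 5 − 4 + 31 + 39 = 83; the blank must be 79 − 83 = -4.
Column 1 has 29 + 19 − 4 + 9 − 1 = 52; the blank must be 79 − 52 = 27.
Row 1 has 27 + 14 + 11 + 2 + 5 = 59; the blank must be 79 − 59 = 20.
Row 2 has 29 + 18 + 22 + 21 − 22 = 68; the blank must be 79 − 68 = 11.

y = 11, a = 20, c = 27, d = -4, n = 31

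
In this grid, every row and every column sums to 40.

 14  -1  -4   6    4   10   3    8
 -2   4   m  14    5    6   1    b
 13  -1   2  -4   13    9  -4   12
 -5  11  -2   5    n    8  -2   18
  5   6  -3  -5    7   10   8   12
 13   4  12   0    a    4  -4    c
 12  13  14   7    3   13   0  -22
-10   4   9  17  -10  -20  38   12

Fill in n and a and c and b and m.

n = 7, a = 11, c = 0, b = 0, m = 12

Column 3 has -4 + 2 − 2 − 3 + 12 + 14 + 9 = 28; the blank must be 40 − 28 = 12.
Row 4 has -5 + 11 − 2 + 5 + 8 − 2 + 18 = 33; the blank must be 40 − 33 = 7.
Column 5 has 4 + 5 + 13 + 7 + 7 + 3 − 10 = 29; the blank must be 40 − 29 = 11.
Row 6 has 13 + 4 + 12 + 0 + 11 + 4 − 4 = 40; the blank must be 40 − 40 = 0.
Row 2 has -2 + 4 + 12 + 14 + 5 + 6 + 1 = 40; the blank must be 40 − 40 = 0.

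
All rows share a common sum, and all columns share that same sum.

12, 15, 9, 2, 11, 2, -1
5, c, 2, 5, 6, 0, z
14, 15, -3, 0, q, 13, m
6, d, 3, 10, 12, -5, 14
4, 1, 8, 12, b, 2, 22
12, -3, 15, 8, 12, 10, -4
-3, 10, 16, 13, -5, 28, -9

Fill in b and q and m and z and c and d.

b = 1, q = 13, m = -2, z = 30, c = 2, d = 10

Rows 1 and 6 both sum to 50, so that's the common total.
The known cells in row 5 total 49, leaving 50 − 49 = 1 for the blank.
The known cells in column 5 total 37, leaving 50 − 37 = 13 for the blank.
The known cells in row 4 total 40, leaving 50 − 40 = 10 for the blank.
The known cells in column 2 total 48, leaving 50 − 48 = 2 for the blank.
The known cells in row 3 total 52, leaving 50 − 52 = -2 for the blank.
The known cells in row 2 total 20, leaving 50 − 20 = 30 for the blank.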